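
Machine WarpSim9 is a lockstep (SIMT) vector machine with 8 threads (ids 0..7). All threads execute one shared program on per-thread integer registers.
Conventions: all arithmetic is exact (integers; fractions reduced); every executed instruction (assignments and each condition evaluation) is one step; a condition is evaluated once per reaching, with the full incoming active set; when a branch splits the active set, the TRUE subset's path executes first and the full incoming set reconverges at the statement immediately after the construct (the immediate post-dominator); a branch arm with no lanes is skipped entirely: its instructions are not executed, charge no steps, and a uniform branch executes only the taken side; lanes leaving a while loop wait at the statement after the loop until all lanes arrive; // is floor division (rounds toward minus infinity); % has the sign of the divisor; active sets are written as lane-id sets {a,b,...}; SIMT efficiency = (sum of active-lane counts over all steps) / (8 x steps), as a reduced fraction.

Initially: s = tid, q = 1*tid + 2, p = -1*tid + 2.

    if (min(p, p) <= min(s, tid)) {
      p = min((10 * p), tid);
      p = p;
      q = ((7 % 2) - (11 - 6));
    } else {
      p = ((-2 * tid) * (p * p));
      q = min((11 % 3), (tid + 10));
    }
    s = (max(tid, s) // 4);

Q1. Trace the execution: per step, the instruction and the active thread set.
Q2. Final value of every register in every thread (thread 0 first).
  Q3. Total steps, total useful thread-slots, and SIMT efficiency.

step 0: eval (min(p, p) <= min(s, tid)) {0,1,2,3,4,5,6,7}
step 1: p <- min((10 * p), tid)      {1,2,3,4,5,6,7}
step 2: p <- p                       {1,2,3,4,5,6,7}
step 3: q <- ((7 % 2) - (11 - 6))    {1,2,3,4,5,6,7}
step 4: p <- ((-2 * tid) * (p * p))  {0}
step 5: q <- min((11 % 3), (tid + 10)) {0}
step 6: s <- (max(tid, s) // 4)      {0,1,2,3,4,5,6,7}

Answer: 7 steps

s: 0,0,0,0,1,1,1,1
q: 2,-4,-4,-4,-4,-4,-4,-4
p: 0,1,0,-10,-20,-30,-40,-50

steps = 7; useful = 39; efficiency = 39/56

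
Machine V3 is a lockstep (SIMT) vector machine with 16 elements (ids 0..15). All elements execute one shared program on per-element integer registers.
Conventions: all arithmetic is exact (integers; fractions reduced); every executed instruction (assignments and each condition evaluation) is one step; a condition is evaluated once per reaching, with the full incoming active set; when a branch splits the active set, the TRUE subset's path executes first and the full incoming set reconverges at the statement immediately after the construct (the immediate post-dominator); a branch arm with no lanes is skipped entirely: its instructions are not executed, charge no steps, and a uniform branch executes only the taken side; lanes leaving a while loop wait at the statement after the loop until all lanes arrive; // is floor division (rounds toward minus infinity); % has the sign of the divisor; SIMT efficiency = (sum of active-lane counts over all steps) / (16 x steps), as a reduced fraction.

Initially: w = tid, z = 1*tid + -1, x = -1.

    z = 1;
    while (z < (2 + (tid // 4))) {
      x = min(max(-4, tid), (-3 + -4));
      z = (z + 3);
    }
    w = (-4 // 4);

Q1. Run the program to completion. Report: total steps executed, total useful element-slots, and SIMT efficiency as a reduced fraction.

Answer: 9 steps, 108 useful, 3/4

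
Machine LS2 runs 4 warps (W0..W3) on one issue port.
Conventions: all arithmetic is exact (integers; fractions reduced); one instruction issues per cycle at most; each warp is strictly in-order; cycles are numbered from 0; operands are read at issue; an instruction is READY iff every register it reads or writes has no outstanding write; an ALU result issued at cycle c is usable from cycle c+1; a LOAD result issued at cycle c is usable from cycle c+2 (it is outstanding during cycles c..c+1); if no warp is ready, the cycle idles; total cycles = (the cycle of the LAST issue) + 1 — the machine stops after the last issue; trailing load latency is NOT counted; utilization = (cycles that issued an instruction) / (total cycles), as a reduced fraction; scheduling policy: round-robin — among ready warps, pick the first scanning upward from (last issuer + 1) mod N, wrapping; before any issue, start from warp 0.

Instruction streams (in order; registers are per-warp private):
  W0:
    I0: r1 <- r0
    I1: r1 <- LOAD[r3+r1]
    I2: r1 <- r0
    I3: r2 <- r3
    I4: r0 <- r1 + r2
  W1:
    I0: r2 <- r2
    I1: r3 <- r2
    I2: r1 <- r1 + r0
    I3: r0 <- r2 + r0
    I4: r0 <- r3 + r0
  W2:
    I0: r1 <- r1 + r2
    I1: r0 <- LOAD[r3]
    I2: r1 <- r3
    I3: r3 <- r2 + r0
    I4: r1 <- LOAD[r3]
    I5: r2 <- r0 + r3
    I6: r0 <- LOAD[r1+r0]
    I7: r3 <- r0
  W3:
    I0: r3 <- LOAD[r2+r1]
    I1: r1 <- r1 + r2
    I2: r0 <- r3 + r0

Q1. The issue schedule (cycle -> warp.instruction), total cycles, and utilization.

cycle 0: W0.I0
cycle 1: W1.I0
cycle 2: W2.I0
cycle 3: W3.I0
cycle 4: W0.I1
cycle 5: W1.I1
cycle 6: W2.I1
cycle 7: W3.I1
cycle 8: W0.I2
cycle 9: W1.I2
cycle 10: W2.I2
cycle 11: W3.I2
cycle 12: W0.I3
cycle 13: W1.I3
cycle 14: W2.I3
cycle 15: W0.I4
cycle 16: W1.I4
cycle 17: W2.I4
cycle 18: W2.I5
cycle 19: W2.I6
cycle 20: idle
cycle 21: W2.I7

Answer: 22 cycles, utilization 21/22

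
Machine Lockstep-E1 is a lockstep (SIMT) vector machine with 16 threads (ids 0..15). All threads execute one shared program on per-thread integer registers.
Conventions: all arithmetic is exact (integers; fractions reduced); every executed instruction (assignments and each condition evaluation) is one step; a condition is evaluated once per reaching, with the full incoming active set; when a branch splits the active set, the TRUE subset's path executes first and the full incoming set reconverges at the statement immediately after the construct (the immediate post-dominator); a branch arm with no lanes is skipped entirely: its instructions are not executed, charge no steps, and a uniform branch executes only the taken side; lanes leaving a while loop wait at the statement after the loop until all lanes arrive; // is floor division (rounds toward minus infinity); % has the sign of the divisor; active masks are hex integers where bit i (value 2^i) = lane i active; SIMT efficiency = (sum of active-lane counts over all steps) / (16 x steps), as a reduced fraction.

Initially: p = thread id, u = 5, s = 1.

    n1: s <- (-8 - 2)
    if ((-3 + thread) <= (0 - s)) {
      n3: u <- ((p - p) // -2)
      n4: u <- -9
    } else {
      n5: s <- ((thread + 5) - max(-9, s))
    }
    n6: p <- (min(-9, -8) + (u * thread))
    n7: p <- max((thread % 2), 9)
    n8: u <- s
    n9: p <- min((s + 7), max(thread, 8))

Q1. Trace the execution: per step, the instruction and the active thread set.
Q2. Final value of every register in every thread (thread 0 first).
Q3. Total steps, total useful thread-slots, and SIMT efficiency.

step 0: s <- (-8 - 2)                0xffff
step 1: eval ((-3 + thread) <= (0 - s)) 0xffff
step 2: u <- ((p - p) // -2)         0x3fff
step 3: u <- -9                      0x3fff
step 4: s <- ((thread + 5) - max(-9, s)) 0xc000
step 5: p <- (min(-9, -8) + (u * thread)) 0xffff
step 6: p <- max((thread % 2), 9)    0xffff
step 7: u <- s                       0xffff
step 8: p <- min((s + 7), max(thread, 8)) 0xffff

Answer: 9 steps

p: -3,-3,-3,-3,-3,-3,-3,-3,-3,-3,-3,-3,-3,-3,14,15
u: -10,-10,-10,-10,-10,-10,-10,-10,-10,-10,-10,-10,-10,-10,28,29
s: -10,-10,-10,-10,-10,-10,-10,-10,-10,-10,-10,-10,-10,-10,28,29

steps = 9; useful = 126; efficiency = 126/144 = 7/8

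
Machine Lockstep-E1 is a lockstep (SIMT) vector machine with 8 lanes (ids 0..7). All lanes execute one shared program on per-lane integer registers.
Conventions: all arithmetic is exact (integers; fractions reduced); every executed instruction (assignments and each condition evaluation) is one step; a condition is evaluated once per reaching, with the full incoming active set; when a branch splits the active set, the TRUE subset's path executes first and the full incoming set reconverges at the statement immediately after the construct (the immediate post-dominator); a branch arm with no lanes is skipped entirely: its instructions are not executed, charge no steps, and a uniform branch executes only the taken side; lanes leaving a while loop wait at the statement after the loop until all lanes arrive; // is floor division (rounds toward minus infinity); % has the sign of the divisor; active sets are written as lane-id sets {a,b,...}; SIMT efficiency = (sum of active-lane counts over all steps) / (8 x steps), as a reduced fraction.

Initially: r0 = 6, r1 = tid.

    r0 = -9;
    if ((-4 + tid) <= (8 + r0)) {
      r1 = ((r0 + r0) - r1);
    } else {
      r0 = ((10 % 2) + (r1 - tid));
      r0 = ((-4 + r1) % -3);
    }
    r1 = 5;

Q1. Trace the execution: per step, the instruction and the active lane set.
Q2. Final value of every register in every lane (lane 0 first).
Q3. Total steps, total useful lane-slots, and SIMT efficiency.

step 0: r0 <- -9                     {0,1,2,3,4,5,6,7}
step 1: eval ((-4 + tid) <= (8 + r0)) {0,1,2,3,4,5,6,7}
step 2: r1 <- ((r0 + r0) - r1)       {0,1,2,3}
step 3: r0 <- ((10 % 2) + (r1 - tid)) {4,5,6,7}
step 4: r0 <- ((-4 + r1) % -3)       {4,5,6,7}
step 5: r1 <- 5                      {0,1,2,3,4,5,6,7}

Answer: 6 steps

r0: -9,-9,-9,-9,0,-2,-1,0
r1: 5,5,5,5,5,5,5,5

steps = 6; useful = 36; efficiency = 36/48 = 3/4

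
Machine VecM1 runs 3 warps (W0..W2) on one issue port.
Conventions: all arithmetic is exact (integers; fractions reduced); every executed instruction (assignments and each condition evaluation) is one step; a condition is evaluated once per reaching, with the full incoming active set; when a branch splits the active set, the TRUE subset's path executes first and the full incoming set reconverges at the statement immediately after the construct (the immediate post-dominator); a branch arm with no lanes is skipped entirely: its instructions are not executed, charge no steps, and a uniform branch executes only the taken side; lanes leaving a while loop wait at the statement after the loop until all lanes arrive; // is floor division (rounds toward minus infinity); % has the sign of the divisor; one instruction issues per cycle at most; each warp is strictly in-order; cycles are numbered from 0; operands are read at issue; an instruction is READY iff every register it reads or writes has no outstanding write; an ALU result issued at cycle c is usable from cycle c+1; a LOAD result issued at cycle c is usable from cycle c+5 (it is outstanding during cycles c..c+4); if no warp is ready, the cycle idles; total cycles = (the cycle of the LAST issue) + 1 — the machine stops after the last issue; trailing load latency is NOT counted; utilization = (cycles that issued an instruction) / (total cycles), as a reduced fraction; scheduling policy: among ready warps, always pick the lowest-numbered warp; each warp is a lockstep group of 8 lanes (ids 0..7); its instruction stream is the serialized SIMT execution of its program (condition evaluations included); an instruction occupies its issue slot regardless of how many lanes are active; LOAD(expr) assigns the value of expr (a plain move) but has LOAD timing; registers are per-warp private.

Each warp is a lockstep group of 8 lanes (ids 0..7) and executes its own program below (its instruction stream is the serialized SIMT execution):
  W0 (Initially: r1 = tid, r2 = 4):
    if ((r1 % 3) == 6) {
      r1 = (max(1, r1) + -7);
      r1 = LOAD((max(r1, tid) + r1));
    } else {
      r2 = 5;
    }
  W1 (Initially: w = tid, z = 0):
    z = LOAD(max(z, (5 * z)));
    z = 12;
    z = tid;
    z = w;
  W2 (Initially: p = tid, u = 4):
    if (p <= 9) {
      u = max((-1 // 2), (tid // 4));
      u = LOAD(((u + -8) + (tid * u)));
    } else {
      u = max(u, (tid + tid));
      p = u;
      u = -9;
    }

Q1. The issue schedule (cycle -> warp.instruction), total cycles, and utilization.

cycle 0: W0.I0
cycle 1: W0.I1
cycle 2: W1.I0
cycle 3: W2.I0
cycle 4: W2.I1
cycle 5: W2.I2
cycle 6: idle
cycle 7: W1.I1
cycle 8: W1.I2
cycle 9: W1.I3

Answer: 10 cycles, utilization 9/10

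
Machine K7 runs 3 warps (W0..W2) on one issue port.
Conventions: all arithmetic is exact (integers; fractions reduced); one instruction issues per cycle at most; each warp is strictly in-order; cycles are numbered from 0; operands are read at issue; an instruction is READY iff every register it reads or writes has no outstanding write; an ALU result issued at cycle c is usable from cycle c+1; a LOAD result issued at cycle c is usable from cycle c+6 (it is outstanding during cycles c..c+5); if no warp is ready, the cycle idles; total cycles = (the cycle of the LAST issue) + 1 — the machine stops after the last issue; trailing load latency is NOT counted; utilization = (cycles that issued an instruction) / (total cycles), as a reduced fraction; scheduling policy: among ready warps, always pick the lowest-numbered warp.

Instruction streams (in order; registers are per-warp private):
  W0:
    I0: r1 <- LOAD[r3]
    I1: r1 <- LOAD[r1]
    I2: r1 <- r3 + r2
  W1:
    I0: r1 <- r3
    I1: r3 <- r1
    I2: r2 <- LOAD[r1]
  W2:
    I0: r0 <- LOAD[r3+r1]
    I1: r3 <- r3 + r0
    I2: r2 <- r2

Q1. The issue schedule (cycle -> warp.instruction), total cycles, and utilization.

cycle 0: W0.I0
cycle 1: W1.I0
cycle 2: W1.I1
cycle 3: W1.I2
cycle 4: W2.I0
cycle 5: idle
cycle 6: W0.I1
cycle 7: idle
cycle 8: idle
cycle 9: idle
cycle 10: W2.I1
cycle 11: W2.I2
cycle 12: W0.I2

Answer: 13 cycles, utilization 9/13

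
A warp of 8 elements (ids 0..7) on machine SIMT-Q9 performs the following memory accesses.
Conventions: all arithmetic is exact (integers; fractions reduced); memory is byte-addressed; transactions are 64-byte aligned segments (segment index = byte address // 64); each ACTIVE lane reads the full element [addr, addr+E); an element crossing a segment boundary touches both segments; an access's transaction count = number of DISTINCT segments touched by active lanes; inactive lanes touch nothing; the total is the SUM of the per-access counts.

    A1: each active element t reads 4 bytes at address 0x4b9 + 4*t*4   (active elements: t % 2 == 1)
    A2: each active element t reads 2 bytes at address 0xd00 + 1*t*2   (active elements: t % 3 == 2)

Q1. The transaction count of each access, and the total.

A1: 2 transactions
A2: 1 transaction

Answer: 2,1; total 3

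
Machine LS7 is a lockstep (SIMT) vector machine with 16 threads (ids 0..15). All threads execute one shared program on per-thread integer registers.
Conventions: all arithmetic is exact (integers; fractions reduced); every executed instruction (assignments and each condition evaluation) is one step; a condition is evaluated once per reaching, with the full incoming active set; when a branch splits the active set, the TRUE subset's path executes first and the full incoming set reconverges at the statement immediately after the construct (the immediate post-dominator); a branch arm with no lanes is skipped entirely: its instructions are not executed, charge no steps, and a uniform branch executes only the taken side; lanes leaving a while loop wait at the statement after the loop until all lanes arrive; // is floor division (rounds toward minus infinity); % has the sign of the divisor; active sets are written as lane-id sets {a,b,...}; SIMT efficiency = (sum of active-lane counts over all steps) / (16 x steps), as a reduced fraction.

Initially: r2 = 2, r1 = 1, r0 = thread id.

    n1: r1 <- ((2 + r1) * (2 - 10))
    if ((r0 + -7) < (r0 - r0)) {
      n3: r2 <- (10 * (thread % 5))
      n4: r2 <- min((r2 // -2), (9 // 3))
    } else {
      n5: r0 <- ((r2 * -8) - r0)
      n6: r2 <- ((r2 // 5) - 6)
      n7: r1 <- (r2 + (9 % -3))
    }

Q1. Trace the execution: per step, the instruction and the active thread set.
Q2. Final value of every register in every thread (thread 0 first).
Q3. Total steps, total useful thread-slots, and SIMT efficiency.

step 0: r1 <- ((2 + r1) * (2 - 10))  {0,1,2,3,4,5,6,7,8,9,10,11,12,13,14,15}
step 1: eval ((r0 + -7) < (r0 - r0)) {0,1,2,3,4,5,6,7,8,9,10,11,12,13,14,15}
step 2: r2 <- (10 * (thread % 5))    {0,1,2,3,4,5,6}
step 3: r2 <- min((r2 // -2), (9 // 3)) {0,1,2,3,4,5,6}
step 4: r0 <- ((r2 * -8) - r0)       {7,8,9,10,11,12,13,14,15}
step 5: r2 <- ((r2 // 5) - 6)        {7,8,9,10,11,12,13,14,15}
step 6: r1 <- (r2 + (9 % -3))        {7,8,9,10,11,12,13,14,15}

Answer: 7 steps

r2: 0,-5,-10,-15,-20,0,-5,-6,-6,-6,-6,-6,-6,-6,-6,-6
r1: -24,-24,-24,-24,-24,-24,-24,-6,-6,-6,-6,-6,-6,-6,-6,-6
r0: 0,1,2,3,4,5,6,-23,-24,-25,-26,-27,-28,-29,-30,-31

steps = 7; useful = 73; efficiency = 73/112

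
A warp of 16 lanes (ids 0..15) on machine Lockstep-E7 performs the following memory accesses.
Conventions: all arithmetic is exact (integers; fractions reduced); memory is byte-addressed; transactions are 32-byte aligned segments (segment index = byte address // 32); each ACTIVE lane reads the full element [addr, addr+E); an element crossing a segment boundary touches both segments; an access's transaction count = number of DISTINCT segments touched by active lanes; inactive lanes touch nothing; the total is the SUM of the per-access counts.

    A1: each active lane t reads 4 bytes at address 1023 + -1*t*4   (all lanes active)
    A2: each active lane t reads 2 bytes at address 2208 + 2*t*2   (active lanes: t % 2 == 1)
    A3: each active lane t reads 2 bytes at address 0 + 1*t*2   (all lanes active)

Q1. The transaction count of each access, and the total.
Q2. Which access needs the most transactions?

A1: 3 transactions
A2: 2 transactions
A3: 1 transaction

Answer: 3,2,1; total 6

Answer: A1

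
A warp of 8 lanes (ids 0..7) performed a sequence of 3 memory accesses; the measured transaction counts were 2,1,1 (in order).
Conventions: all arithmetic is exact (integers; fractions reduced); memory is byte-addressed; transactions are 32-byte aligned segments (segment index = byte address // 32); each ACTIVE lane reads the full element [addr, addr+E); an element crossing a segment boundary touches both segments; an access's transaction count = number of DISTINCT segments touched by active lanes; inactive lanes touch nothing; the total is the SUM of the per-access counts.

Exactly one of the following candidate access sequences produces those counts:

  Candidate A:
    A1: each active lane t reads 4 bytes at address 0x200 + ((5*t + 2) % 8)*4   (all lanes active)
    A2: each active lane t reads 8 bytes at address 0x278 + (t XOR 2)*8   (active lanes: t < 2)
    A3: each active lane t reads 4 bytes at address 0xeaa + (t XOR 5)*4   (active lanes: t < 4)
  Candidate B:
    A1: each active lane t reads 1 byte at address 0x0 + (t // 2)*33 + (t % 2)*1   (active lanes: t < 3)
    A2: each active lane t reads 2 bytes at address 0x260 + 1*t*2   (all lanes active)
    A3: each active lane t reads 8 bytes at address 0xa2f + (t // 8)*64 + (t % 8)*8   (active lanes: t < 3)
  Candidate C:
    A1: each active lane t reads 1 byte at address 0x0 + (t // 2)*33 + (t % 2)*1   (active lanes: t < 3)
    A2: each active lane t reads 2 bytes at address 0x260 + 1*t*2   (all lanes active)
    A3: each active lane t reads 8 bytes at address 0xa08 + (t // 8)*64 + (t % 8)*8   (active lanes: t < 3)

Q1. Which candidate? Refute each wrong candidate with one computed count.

A: A1 gives 1 transaction, not 2
B: A3 gives 2 transactions, not 1
C: all counts match (2,1,1)

Answer: C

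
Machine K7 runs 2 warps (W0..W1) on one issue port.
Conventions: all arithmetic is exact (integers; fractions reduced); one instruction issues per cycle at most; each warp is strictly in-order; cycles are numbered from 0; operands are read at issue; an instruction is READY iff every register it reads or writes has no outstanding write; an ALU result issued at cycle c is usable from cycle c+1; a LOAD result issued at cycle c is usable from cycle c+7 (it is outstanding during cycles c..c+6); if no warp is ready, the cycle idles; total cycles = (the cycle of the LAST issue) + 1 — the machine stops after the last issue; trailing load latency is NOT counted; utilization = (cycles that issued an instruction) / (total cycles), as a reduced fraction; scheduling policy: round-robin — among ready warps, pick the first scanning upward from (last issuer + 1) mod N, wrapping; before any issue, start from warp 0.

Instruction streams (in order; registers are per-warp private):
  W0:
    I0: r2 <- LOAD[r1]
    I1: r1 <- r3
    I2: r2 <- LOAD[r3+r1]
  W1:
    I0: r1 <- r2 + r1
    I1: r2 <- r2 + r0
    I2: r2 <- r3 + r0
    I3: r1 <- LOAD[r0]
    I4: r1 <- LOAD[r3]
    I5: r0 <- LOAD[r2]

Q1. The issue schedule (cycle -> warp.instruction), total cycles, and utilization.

cycle 0: W0.I0
cycle 1: W1.I0
cycle 2: W0.I1
cycle 3: W1.I1
cycle 4: W1.I2
cycle 5: W1.I3
cycle 6: idle
cycle 7: W0.I2
cycle 8: idle
cycle 9: idle
cycle 10: idle
cycle 11: idle
cycle 12: W1.I4
cycle 13: W1.I5

Answer: 14 cycles, utilization 9/14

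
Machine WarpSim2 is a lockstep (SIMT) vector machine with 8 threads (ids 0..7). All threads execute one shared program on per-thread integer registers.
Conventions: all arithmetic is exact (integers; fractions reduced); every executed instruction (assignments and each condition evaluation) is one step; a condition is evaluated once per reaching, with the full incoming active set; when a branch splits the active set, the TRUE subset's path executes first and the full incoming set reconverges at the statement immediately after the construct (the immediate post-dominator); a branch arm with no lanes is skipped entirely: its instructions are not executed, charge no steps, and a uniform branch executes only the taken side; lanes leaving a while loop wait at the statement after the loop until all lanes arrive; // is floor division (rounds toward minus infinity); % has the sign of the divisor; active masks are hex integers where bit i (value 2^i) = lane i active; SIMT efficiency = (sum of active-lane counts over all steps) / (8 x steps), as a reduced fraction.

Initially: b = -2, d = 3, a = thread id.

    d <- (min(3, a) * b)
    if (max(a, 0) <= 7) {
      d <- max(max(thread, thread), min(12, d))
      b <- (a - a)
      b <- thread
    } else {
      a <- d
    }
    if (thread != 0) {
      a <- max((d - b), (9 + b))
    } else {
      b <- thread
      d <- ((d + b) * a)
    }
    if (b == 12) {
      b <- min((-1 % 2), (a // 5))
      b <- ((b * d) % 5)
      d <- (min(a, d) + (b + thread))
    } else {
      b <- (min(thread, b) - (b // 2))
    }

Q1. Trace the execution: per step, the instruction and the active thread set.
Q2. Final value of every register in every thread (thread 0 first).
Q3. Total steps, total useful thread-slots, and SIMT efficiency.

step 0: d <- (min(3, a) * b)         0xff
step 1: eval (max(a, 0) <= 7)        0xff
step 2: d <- max(max(thread, thread), min(12, d)) 0xff
step 3: b <- (a - a)                 0xff
step 4: b <- thread                  0xff
step 5: eval (thread != 0)           0xff
step 6: a <- max((d - b), (9 + b))   0xfe
step 7: b <- thread                  0x01
step 8: d <- ((d + b) * a)           0x01
step 9: eval (b == 12)               0xff
step 10: b <- (min(thread, b) - (b // 2)) 0xff

Answer: 11 steps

b: 0,1,1,2,2,3,3,4
d: 0,1,2,3,4,5,6,7
a: 0,10,11,12,13,14,15,16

steps = 11; useful = 73; efficiency = 73/88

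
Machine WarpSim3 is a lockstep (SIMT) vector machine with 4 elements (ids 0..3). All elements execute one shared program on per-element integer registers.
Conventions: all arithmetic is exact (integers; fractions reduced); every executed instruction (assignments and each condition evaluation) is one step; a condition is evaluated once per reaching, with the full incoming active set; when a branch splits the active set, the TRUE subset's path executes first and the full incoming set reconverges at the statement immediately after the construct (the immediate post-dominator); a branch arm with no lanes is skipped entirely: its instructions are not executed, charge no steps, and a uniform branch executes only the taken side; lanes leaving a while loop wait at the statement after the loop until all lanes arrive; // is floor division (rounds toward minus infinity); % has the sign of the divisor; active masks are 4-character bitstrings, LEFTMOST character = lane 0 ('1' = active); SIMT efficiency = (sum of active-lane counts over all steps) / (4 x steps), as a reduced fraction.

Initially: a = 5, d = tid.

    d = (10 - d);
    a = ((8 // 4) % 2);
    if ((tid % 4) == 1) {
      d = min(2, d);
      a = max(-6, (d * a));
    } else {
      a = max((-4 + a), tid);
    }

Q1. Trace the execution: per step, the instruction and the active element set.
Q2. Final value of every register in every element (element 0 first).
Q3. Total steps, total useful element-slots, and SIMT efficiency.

step 0: d <- (10 - d)                1111
step 1: a <- ((8 // 4) % 2)          1111
step 2: eval ((tid % 4) == 1)        1111
step 3: d <- min(2, d)               0100
step 4: a <- max(-6, (d * a))        0100
step 5: a <- max((-4 + a), tid)      1011

Answer: 6 steps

a: 0,0,2,3
d: 10,2,8,7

steps = 6; useful = 17; efficiency = 17/24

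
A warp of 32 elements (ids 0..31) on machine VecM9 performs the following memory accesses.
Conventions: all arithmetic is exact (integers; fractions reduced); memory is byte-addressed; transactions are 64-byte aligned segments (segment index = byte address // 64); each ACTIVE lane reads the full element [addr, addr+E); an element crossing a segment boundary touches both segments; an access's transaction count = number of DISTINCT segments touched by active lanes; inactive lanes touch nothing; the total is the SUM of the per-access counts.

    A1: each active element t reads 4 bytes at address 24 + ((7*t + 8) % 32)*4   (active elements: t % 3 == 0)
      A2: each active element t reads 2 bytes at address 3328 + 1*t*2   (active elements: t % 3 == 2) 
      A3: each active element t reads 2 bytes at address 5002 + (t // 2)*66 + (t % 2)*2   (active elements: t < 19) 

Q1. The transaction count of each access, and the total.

A1: 3 transactions
A2: 1 transaction
A3: 10 transactions

Answer: 3,1,10; total 14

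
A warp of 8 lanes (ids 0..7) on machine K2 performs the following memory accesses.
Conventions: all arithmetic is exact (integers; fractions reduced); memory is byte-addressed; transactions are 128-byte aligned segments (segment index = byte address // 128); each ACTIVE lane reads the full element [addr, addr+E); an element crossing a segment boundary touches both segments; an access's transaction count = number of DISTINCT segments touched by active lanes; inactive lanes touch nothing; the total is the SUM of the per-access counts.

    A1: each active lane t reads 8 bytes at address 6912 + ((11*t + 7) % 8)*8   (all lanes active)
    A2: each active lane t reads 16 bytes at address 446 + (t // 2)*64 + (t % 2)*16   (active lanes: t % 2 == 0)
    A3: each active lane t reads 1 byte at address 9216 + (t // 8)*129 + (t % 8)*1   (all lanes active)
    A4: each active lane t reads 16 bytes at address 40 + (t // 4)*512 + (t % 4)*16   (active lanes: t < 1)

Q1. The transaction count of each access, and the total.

A1: 1 transaction
A2: 3 transactions
A3: 1 transaction
A4: 1 transaction

Answer: 1,3,1,1; total 6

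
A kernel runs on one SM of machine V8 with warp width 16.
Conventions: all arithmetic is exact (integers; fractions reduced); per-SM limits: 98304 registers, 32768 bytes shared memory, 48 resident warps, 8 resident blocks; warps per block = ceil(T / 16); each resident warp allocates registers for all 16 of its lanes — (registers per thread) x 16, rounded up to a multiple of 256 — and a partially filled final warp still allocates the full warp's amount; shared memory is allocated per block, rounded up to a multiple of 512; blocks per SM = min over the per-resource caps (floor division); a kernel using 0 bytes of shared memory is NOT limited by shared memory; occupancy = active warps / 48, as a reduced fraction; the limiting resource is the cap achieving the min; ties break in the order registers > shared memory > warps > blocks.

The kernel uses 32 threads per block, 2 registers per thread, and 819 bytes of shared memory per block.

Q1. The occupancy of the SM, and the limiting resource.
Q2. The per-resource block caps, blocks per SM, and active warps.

Answer: occupancy 1/3, limited by blocks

registers: 192 blocks
shared memory: 32 blocks
warps: 24 blocks
blocks: 8 blocks

Answer: 8 blocks, 16 active warps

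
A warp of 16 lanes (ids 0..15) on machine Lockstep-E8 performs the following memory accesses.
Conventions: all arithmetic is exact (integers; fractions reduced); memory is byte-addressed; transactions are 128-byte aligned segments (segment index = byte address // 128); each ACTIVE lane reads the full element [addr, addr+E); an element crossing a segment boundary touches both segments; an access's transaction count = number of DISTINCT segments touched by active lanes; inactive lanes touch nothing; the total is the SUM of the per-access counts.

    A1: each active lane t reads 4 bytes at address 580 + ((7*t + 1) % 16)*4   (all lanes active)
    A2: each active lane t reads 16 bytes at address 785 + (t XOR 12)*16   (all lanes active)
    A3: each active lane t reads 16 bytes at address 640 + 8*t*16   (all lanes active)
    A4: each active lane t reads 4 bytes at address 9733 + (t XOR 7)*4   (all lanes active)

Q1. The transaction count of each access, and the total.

A1: 2 transactions
A2: 3 transactions
A3: 16 transactions
A4: 1 transaction

Answer: 2,3,16,1; total 22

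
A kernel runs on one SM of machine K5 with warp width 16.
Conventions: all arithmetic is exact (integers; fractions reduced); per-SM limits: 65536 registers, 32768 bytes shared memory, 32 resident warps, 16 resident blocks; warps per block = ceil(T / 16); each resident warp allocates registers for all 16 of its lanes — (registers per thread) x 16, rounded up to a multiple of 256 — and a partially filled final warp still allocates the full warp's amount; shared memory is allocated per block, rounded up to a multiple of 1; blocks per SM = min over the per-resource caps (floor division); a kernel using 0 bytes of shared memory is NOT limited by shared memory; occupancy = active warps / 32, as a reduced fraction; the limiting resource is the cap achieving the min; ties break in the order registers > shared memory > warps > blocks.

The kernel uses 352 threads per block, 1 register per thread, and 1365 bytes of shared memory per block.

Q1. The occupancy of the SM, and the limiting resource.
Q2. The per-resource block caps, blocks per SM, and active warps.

Answer: occupancy 11/16, limited by warps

registers: 11 blocks
shared memory: 24 blocks
warps: 1 block
blocks: 16 blocks

Answer: 1 block, 22 active warps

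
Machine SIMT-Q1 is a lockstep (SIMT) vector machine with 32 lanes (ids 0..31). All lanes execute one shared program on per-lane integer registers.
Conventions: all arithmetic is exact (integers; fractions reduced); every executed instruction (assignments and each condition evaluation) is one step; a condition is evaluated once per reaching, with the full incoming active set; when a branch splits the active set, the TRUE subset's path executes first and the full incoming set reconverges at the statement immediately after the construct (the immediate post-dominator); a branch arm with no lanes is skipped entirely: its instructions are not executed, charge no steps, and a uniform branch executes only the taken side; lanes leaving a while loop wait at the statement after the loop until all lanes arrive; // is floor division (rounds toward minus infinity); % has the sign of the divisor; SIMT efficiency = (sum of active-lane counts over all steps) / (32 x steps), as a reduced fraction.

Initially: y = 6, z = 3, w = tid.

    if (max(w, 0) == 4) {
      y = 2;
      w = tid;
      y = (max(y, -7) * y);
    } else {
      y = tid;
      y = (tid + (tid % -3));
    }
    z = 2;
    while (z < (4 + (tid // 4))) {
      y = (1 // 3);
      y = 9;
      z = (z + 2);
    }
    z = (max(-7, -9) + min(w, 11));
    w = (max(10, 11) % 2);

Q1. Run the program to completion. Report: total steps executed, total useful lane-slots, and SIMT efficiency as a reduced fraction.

Answer: 30 steps, 609 useful, 203/320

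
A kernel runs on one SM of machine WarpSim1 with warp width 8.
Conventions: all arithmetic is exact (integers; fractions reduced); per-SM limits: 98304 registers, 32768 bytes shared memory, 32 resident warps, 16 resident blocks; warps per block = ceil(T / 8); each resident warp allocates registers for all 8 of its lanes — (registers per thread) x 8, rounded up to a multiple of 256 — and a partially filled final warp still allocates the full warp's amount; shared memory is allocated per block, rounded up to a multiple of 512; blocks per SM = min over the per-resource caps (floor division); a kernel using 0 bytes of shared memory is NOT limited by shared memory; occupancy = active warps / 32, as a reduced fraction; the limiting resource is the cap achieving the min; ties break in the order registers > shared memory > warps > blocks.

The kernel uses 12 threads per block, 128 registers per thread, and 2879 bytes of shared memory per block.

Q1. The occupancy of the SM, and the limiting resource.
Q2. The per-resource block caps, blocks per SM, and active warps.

Answer: occupancy 5/8, limited by shared memory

registers: 48 blocks
shared memory: 10 blocks
warps: 16 blocks
blocks: 16 blocks

Answer: 10 blocks, 20 active warps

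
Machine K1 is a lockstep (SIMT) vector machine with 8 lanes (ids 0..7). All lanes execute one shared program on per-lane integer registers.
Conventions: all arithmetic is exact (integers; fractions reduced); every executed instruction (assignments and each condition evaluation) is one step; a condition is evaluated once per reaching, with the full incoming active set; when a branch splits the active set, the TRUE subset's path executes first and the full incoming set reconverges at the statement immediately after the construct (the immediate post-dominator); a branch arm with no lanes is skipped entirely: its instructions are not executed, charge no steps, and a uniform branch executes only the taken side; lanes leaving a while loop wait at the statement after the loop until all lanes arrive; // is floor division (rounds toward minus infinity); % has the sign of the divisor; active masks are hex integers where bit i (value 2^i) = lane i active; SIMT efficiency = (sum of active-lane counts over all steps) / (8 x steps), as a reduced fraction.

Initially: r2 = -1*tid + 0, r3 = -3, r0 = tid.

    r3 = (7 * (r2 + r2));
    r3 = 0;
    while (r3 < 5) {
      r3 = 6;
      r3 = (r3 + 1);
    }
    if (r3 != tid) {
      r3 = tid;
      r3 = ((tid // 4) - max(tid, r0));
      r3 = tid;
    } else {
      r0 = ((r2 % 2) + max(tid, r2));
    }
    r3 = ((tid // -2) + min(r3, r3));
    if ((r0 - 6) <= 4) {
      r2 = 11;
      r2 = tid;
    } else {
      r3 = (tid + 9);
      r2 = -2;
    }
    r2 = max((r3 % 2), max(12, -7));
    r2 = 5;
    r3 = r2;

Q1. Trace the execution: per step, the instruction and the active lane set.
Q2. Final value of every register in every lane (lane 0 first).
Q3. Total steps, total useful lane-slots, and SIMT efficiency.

step 0: r3 <- (7 * (r2 + r2))        0xff
step 1: r3 <- 0                      0xff
step 2: eval (r3 < 5)                0xff
step 3: r3 <- 6                      0xff
step 4: r3 <- (r3 + 1)               0xff
step 5: eval (r3 < 5)                0xff
step 6: eval (r3 != tid)             0xff
step 7: r3 <- tid                    0x7f
step 8: r3 <- ((tid // 4) - max(tid, r0)) 0x7f
step 9: r3 <- tid                    0x7f
step 10: r0 <- ((r2 % 2) + max(tid, r2)) 0x80
step 11: r3 <- ((tid // -2) + min(r3, r3)) 0xff
step 12: eval ((r0 - 6) <= 4)         0xff
step 13: r2 <- 11                     0xff
step 14: r2 <- tid                    0xff
step 15: r2 <- max((r3 % 2), max(12, -7)) 0xff
step 16: r2 <- 5                      0xff
step 17: r3 <- r2                     0xff

Answer: 18 steps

r2: 5,5,5,5,5,5,5,5
r3: 5,5,5,5,5,5,5,5
r0: 0,1,2,3,4,5,6,8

steps = 18; useful = 134; efficiency = 134/144 = 67/72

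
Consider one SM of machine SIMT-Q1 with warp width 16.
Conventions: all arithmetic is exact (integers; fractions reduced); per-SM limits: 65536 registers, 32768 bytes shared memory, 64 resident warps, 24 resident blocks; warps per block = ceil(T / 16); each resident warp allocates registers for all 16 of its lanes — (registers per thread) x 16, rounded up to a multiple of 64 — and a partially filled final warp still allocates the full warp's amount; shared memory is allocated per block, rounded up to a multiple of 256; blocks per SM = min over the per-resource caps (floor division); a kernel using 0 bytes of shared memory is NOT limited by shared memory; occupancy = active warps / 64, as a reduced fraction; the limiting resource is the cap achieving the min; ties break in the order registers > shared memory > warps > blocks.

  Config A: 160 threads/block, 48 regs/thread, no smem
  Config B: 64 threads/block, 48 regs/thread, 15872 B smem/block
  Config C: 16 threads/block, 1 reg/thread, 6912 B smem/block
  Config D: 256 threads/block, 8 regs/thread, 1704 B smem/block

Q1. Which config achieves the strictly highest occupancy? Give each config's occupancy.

occupancies: A 15/16, B 1/8, C 1/16, D 1

Answer: D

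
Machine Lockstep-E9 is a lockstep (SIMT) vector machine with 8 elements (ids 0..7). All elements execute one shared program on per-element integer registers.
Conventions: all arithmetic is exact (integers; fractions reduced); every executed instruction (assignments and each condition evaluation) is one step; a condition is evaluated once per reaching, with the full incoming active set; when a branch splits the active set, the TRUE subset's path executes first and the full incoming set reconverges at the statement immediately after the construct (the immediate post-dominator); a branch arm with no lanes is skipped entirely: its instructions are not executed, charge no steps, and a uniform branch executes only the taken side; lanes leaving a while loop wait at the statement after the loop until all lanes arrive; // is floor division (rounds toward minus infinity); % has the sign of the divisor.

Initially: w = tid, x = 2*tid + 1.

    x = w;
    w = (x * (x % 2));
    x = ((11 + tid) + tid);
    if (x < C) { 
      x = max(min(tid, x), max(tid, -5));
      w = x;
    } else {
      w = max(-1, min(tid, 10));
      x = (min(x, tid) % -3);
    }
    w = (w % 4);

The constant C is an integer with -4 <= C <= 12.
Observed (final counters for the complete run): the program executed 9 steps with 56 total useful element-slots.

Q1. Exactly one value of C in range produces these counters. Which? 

Answer: C = 12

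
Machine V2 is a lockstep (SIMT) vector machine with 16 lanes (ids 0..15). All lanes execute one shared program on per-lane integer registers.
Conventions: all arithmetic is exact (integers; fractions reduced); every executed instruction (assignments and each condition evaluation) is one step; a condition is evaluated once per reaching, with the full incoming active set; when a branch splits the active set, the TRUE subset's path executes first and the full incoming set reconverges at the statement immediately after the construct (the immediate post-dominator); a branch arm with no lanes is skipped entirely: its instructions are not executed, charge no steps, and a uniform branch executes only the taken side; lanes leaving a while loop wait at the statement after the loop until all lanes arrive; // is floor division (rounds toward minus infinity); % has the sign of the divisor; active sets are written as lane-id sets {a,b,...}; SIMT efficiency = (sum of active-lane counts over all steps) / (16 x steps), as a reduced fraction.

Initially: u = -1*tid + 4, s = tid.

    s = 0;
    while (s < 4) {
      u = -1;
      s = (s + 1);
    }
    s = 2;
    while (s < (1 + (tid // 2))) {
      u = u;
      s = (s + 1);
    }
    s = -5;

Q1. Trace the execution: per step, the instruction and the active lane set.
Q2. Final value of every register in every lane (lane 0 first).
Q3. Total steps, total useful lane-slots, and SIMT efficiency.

step 0: s <- 0                       {0,1,2,3,4,5,6,7,8,9,10,11,12,13,14,15}
step 1: eval (s < 4)                 {0,1,2,3,4,5,6,7,8,9,10,11,12,13,14,15}
step 2: u <- -1                      {0,1,2,3,4,5,6,7,8,9,10,11,12,13,14,15}
step 3: s <- (s + 1)                 {0,1,2,3,4,5,6,7,8,9,10,11,12,13,14,15}
step 4: eval (s < 4)                 {0,1,2,3,4,5,6,7,8,9,10,11,12,13,14,15}
step 5: u <- -1                      {0,1,2,3,4,5,6,7,8,9,10,11,12,13,14,15}
step 6: s <- (s + 1)                 {0,1,2,3,4,5,6,7,8,9,10,11,12,13,14,15}
step 7: eval (s < 4)                 {0,1,2,3,4,5,6,7,8,9,10,11,12,13,14,15}
step 8: u <- -1                      {0,1,2,3,4,5,6,7,8,9,10,11,12,13,14,15}
step 9: s <- (s + 1)                 {0,1,2,3,4,5,6,7,8,9,10,11,12,13,14,15}
step 10: eval (s < 4)                 {0,1,2,3,4,5,6,7,8,9,10,11,12,13,14,15}
step 11: u <- -1                      {0,1,2,3,4,5,6,7,8,9,10,11,12,13,14,15}
step 12: s <- (s + 1)                 {0,1,2,3,4,5,6,7,8,9,10,11,12,13,14,15}
step 13: eval (s < 4)                 {0,1,2,3,4,5,6,7,8,9,10,11,12,13,14,15}
step 14: s <- 2                       {0,1,2,3,4,5,6,7,8,9,10,11,12,13,14,15}
step 15: eval (s < (1 + (tid // 2)))  {0,1,2,3,4,5,6,7,8,9,10,11,12,13,14,15}
step 16: u <- u                       {4,5,6,7,8,9,10,11,12,13,14,15}
step 17: s <- (s + 1)                 {4,5,6,7,8,9,10,11,12,13,14,15}
step 18: eval (s < (1 + (tid // 2)))  {4,5,6,7,8,9,10,11,12,13,14,15}
step 19: u <- u                       {6,7,8,9,10,11,12,13,14,15}
step 20: s <- (s + 1)                 {6,7,8,9,10,11,12,13,14,15}
step 21: eval (s < (1 + (tid // 2)))  {6,7,8,9,10,11,12,13,14,15}
step 22: u <- u                       {8,9,10,11,12,13,14,15}
step 23: s <- (s + 1)                 {8,9,10,11,12,13,14,15}
step 24: eval (s < (1 + (tid // 2)))  {8,9,10,11,12,13,14,15}
step 25: u <- u                       {10,11,12,13,14,15}
step 26: s <- (s + 1)                 {10,11,12,13,14,15}
step 27: eval (s < (1 + (tid // 2)))  {10,11,12,13,14,15}
step 28: u <- u                       {12,13,14,15}
step 29: s <- (s + 1)                 {12,13,14,15}
step 30: eval (s < (1 + (tid // 2)))  {12,13,14,15}
step 31: u <- u                       {14,15}
step 32: s <- (s + 1)                 {14,15}
step 33: eval (s < (1 + (tid // 2)))  {14,15}
step 34: s <- -5                      {0,1,2,3,4,5,6,7,8,9,10,11,12,13,14,15}

Answer: 35 steps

u: -1,-1,-1,-1,-1,-1,-1,-1,-1,-1,-1,-1,-1,-1,-1,-1
s: -5,-5,-5,-5,-5,-5,-5,-5,-5,-5,-5,-5,-5,-5,-5,-5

steps = 35; useful = 398; efficiency = 398/560 = 199/280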